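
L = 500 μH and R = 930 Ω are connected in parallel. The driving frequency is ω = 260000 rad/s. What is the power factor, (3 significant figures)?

X_L = ωL = 130 Ω
Parallel: admittances add. Y = 1/R + 1/(jωL)
Y = (0.00108 − j0.00769) S
|Y| = 0.00777 S → |Z| = 1/|Y| = 129 Ω, ∠Z = −∠Y = 82.0°
cos φ = cos(82.0°) = 0.138

0.138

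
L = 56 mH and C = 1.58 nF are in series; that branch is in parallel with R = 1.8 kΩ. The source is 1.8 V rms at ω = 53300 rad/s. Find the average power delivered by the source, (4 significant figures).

1.800 mW

X_L = ωL = 2985 Ω
X_C = 1/(ωC) = 11870 Ω
Branch 1: Z₁ = R = 1800 Ω
Branch 2 (series LC): Z₂ = j(X_L − X_C) = −j8890 Ω
Parallel: Z = Z₁Z₂/(Z₁+Z₂), |Z| = 1764 Ω, ∠Z = -11.45°
I = V/|Z| = 1.020 mA
P = VI cos φ = 1.8 × 0.001020 × cos(-11.45°) = 1.800 mW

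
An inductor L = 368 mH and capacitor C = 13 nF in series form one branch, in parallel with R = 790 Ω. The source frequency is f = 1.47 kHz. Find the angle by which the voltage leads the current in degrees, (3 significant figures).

-9.10°

ω = 2πf = 9236 rad/s
X_L = ωL = 3400 Ω
X_C = 1/(ωC) = 8330 Ω
Branch 1: Z₁ = R = 790 Ω
Branch 2 (series LC): Z₂ = j(X_L − X_C) = −j4930 Ω
Parallel: Z = Z₁Z₂/(Z₁+Z₂), |Z| = 780 Ω, ∠Z = -9.10°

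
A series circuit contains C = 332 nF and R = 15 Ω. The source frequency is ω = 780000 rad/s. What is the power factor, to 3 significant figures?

0.968

X_C = 1/(ωC) = 3.86 Ω
Z = 15.0 − j3.86 Ω
|Z| = √(15.0² + 3.86²) = 15.5 Ω
∠Z = arctan(-3.86/15.0) = -14.4°
cos φ = cos(-14.4°) = 0.968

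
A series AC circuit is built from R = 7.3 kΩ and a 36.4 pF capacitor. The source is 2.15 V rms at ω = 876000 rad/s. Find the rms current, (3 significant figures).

X_C = 1/(ωC) = 31400 Ω
Z = 7300 − j31400 Ω
|Z| = √(7300² + 31400²) = 32200 Ω
I = V/|Z| = 2.15/32200 = 66.8 μA

66.8 μA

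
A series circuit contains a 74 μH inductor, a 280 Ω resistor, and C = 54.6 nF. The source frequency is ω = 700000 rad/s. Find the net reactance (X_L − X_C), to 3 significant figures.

X_L = ωL = 51.8 Ω
X_C = 1/(ωC) = 26.2 Ω
X = 51.8 − 26.2 = 25.6 Ω

25.6 Ω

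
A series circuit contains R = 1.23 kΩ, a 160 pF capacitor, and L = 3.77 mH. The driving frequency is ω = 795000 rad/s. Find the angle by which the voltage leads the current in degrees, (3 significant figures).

X_L = ωL = 3000 Ω
X_C = 1/(ωC) = 7860 Ω
Net reactance X = X_L − X_C = -4860 Ω
Z = 1230 − j4860 Ω
|Z| = √(1230² + 4860²) = 5020 Ω
∠Z = arctan(-4860/1230) = -75.8°

-75.8°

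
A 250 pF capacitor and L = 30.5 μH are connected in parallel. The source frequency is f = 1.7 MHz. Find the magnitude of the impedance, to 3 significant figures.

2510 Ω

ω = 2πf = 1.068e+07 rad/s
X_L = ωL = 326 Ω
X_C = 1/(ωC) = 374 Ω
Parallel: admittances add. Y = 1/(jωL) + jωC
Y = (0 − j0.000399) S
|Y| = 0.000399 S → |Z| = 1/|Y| = 2510 Ω, ∠Z = −∠Y = 90.0°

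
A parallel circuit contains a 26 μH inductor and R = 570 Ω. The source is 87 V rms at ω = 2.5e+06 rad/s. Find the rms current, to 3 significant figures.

X_L = ωL = 65.0 Ω
Parallel: admittances add. Y = 1/R + 1/(jωL)
Y = (0.00175 − j0.0154) S
|Y| = 0.0155 S → |Z| = 1/|Y| = 64.6 Ω, ∠Z = −∠Y = 83.5°
I = V/|Z| = 87/64.6 = 1.35 A

1.35 A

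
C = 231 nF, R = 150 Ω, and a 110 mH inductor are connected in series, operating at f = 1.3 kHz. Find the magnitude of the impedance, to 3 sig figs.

398 Ω

ω = 2πf = 8168 rad/s
X_L = ωL = 898 Ω
X_C = 1/(ωC) = 530 Ω
Net reactance X = X_L − X_C = 369 Ω
Z = 150 + j369 Ω
|Z| = √(150² + 369²) = 398 Ω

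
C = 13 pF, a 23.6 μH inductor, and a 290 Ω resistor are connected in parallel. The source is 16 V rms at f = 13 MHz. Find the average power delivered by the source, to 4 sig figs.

882.8 mW

ω = 2πf = 8.168e+07 rad/s
X_L = ωL = 1928 Ω
X_C = 1/(ωC) = 941.7 Ω
Parallel: admittances add. Y = 1/R + 1/(jωL) + jωC
Y = (0.003448 + j0.0005431) S
|Y| = 0.003491 S → |Z| = 1/|Y| = 286.5 Ω, ∠Z = −∠Y = -8.951°
I = V/|Z| = 55.85 mA
P = VI cos φ = 16 × 0.05585 × cos(-8.951°) = 882.8 mW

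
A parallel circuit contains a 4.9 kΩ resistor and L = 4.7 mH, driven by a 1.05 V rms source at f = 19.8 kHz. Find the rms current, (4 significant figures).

1.808 mA

ω = 2πf = 124400 rad/s
X_L = ωL = 584.7 Ω
Parallel: admittances add. Y = 1/R + 1/(jωL)
Y = (0.0002041 − j0.001710) S
|Y| = 0.001722 S → |Z| = 1/|Y| = 580.6 Ω, ∠Z = −∠Y = 83.20°
I = V/|Z| = 1.05/580.6 = 1.808 mA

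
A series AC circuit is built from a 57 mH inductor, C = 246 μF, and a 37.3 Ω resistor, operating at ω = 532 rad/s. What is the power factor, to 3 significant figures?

X_L = ωL = 30.3 Ω
X_C = 1/(ωC) = 7.64 Ω
Net reactance X = X_L − X_C = 22.7 Ω
Z = 37.3 + j22.7 Ω
|Z| = √(37.3² + 22.7²) = 43.7 Ω
∠Z = arctan(22.7/37.3) = 31.3°
cos φ = cos(31.3°) = 0.854

0.854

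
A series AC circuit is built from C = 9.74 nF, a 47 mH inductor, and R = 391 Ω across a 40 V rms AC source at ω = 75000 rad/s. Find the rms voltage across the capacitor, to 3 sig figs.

25.0 V

X_L = ωL = 3520 Ω
X_C = 1/(ωC) = 1370 Ω
Net reactance X = X_L − X_C = 2160 Ω
Z = 391 + j2160 Ω
|Z| = √(391² + 2160²) = 2190 Ω
I = V/|Z| = 18.3 mA
V_C = I·|Z_C| = 0.0183 × 1370 = 25.0 V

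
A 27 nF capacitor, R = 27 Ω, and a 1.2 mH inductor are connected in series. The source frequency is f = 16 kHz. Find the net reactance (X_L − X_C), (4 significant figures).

ω = 2πf = 100500 rad/s
X_L = ωL = 120.6 Ω
X_C = 1/(ωC) = 368.4 Ω
X = 120.6 − 368.4 = -247.8 Ω

-247.8 Ω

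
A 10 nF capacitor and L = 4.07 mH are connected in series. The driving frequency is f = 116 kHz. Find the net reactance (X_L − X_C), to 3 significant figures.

ω = 2πf = 728800 rad/s
X_L = ωL = 2970 Ω
X_C = 1/(ωC) = 137 Ω
X = 2970 − 137 = 2830 Ω

2830 Ω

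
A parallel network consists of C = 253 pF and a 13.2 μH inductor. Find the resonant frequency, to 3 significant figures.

ω₀ = 1/√(LC) = 1/√(1.32e-05 × 2.53e-10) = 1.73e+07 rad/s
f₀ = ω₀/(2π) = 2.75 MHz

2.75 MHz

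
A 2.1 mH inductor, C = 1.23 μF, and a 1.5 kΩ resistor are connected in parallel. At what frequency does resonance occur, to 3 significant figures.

3.13 kHz

ω₀ = 1/√(LC) = 1/√(0.0021 × 1.23e-06) = 19680 rad/s
f₀ = ω₀/(2π) = 3.13 kHz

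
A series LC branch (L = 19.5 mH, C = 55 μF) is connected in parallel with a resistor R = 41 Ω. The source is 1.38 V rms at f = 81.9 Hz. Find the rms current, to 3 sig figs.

64.1 mA

ω = 2πf = 514.6 rad/s
X_L = ωL = 10.0 Ω
X_C = 1/(ωC) = 35.3 Ω
Branch 1: Z₁ = R = 41.0 Ω
Branch 2 (series LC): Z₂ = j(X_L − X_C) = −j25.3 Ω
Parallel: Z = Z₁Z₂/(Z₁+Z₂), |Z| = 21.5 Ω, ∠Z = -58.3°
I = V/|Z| = 1.38/21.5 = 64.1 mA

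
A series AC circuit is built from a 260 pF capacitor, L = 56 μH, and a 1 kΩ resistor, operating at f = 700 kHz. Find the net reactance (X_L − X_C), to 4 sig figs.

ω = 2πf = 4.398e+06 rad/s
X_L = ωL = 246.3 Ω
X_C = 1/(ωC) = 874.5 Ω
X = 246.3 − 874.5 = -628.2 Ω

-628.2 Ω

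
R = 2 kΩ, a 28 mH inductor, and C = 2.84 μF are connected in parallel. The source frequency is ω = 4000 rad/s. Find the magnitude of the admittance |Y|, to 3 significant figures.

X_L = ωL = 112 Ω
X_C = 1/(ωC) = 88.0 Ω
Parallel: admittances add. Y = 1/R + 1/(jωL) + jωC
Y = (0.000500 + j0.00243) S
|Y| = 0.00248 S → |Z| = 1/|Y| = 403 Ω, ∠Z = −∠Y = -78.4°

2.48 mS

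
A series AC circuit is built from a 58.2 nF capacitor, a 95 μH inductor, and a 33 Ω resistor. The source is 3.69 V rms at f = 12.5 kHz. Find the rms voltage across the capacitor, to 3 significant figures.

3.77 V

ω = 2πf = 78540 rad/s
X_L = ωL = 7.46 Ω
X_C = 1/(ωC) = 219 Ω
Net reactance X = X_L − X_C = -211 Ω
Z = 33.0 − j211 Ω
|Z| = √(33.0² + 211²) = 214 Ω
I = V/|Z| = 17.3 mA
V_C = I·|Z_C| = 0.0173 × 219 = 3.77 V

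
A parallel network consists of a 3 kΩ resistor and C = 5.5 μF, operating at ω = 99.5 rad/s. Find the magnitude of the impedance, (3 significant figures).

X_C = 1/(ωC) = 1830 Ω
Parallel: admittances add. Y = 1/R + jωC
Y = (0.000333 + j0.000547) S
|Y| = 0.000641 S → |Z| = 1/|Y| = 1560 Ω, ∠Z = −∠Y = -58.7°

1560 Ω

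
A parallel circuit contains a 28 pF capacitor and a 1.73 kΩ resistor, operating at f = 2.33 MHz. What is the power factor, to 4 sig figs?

ω = 2πf = 1.464e+07 rad/s
X_C = 1/(ωC) = 2440 Ω
Parallel: admittances add. Y = 1/R + jωC
Y = (0.0005780 + j0.0004099) S
|Y| = 0.0007086 S → |Z| = 1/|Y| = 1411 Ω, ∠Z = −∠Y = -35.34°
cos φ = cos(-35.34°) = 0.8157

0.8157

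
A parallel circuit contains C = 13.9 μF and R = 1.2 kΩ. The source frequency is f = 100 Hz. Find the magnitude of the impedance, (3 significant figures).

ω = 2πf = 628.3 rad/s
X_C = 1/(ωC) = 114 Ω
Parallel: admittances add. Y = 1/R + jωC
Y = (0.000833 + j0.00873) S
|Y| = 0.00877 S → |Z| = 1/|Y| = 114 Ω, ∠Z = −∠Y = -84.5°

114 Ω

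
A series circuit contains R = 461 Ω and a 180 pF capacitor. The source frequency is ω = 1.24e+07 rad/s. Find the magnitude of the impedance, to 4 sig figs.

X_C = 1/(ωC) = 448.0 Ω
Z = 461.0 − j448.0 Ω
|Z| = √(461.0² + 448.0²) = 642.8 Ω

642.8 Ω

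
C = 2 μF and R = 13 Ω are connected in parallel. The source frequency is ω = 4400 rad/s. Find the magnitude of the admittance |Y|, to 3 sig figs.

77.4 mS

X_C = 1/(ωC) = 114 Ω
Parallel: admittances add. Y = 1/R + jωC
Y = (0.0769 + j0.00880) S
|Y| = 0.0774 S → |Z| = 1/|Y| = 12.9 Ω, ∠Z = −∠Y = -6.53°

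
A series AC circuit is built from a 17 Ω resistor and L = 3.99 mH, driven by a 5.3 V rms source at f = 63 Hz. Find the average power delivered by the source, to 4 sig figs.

1.638 W

ω = 2πf = 395.8 rad/s
X_L = ωL = 1.579 Ω
Z = 17.00 + j1.579 Ω
|Z| = √(17.00² + 1.579²) = 17.07 Ω
∠Z = arctan(1.579/17.00) = 5.308°
I = V/|Z| = 310.4 mA
P = VI cos φ = 5.3 × 0.3104 × cos(5.308°) = 1.638 W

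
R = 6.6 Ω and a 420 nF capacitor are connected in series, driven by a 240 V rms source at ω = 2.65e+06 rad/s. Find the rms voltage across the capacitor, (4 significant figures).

32.37 V

X_C = 1/(ωC) = 0.8985 Ω
Z = 6.600 − j0.8985 Ω
|Z| = √(6.600² + 0.8985²) = 6.661 Ω
I = V/|Z| = 36.03 A
V_C = I·|Z_C| = 36.03 × 0.8985 = 32.37 V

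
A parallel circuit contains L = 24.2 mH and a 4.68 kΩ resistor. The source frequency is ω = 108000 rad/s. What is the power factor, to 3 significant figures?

0.488

X_L = ωL = 2610 Ω
Parallel: admittances add. Y = 1/R + 1/(jωL)
Y = (0.000214 − j0.000383) S
|Y| = 0.000438 S → |Z| = 1/|Y| = 2280 Ω, ∠Z = −∠Y = 60.8°
cos φ = cos(60.8°) = 0.488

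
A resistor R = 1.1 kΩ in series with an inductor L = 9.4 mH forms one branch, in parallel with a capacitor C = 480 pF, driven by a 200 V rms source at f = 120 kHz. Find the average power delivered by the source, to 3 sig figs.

ω = 2πf = 754000 rad/s
X_L = ωL = 7090 Ω
X_C = 1/(ωC) = 2760 Ω
Branch 1 (R+jX_L): Z₁ = 1100 + j7090 Ω, |Z₁| = 7170 Ω
Branch 2 (−jX_C): Z₂ = −j2760 Ω
Parallel: Z = Z₁Z₂/(Z₁+Z₂), |Z| = 4440 Ω, ∠Z = -84.6°
I = V/|Z| = 45.0 mA
P = VI cos φ = 200 × 0.0450 × cos(-84.6°) = 855 mW

855 mW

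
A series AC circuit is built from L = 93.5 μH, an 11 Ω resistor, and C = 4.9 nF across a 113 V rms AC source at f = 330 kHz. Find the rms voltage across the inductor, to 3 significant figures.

228 V

ω = 2πf = 2.073e+06 rad/s
X_L = ωL = 194 Ω
X_C = 1/(ωC) = 98.4 Ω
Net reactance X = X_L − X_C = 95.4 Ω
Z = 11.0 + j95.4 Ω
|Z| = √(11.0² + 95.4²) = 96.1 Ω
I = V/|Z| = 1.18 A
V_L = I·|Z_L| = 1.18 × 194 = 228 V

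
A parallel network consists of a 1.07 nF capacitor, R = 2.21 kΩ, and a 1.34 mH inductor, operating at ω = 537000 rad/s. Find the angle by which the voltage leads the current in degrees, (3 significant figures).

61.0°

X_L = ωL = 720 Ω
X_C = 1/(ωC) = 1740 Ω
Parallel: admittances add. Y = 1/R + 1/(jωL) + jωC
Y = (0.000452 − j0.000815) S
|Y| = 0.000932 S → |Z| = 1/|Y| = 1070 Ω, ∠Z = −∠Y = 61.0°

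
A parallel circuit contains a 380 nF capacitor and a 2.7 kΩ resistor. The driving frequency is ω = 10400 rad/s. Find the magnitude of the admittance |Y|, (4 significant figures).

3.969 mS

X_C = 1/(ωC) = 253.0 Ω
Parallel: admittances add. Y = 1/R + jωC
Y = (0.0003704 + j0.003952) S
|Y| = 0.003969 S → |Z| = 1/|Y| = 251.9 Ω, ∠Z = −∠Y = -84.65°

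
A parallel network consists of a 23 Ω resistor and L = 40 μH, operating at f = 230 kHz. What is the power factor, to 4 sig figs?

0.9292

ω = 2πf = 1.445e+06 rad/s
X_L = ωL = 57.81 Ω
Parallel: admittances add. Y = 1/R + 1/(jωL)
Y = (0.04348 − j0.01730) S
|Y| = 0.04679 S → |Z| = 1/|Y| = 21.37 Ω, ∠Z = −∠Y = 21.70°
cos φ = cos(21.70°) = 0.9292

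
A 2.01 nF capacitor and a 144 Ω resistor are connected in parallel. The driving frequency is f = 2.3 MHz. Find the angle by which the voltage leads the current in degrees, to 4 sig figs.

ω = 2πf = 1.445e+07 rad/s
X_C = 1/(ωC) = 34.43 Ω
Parallel: admittances add. Y = 1/R + jωC
Y = (0.006944 + j0.02905) S
|Y| = 0.02987 S → |Z| = 1/|Y| = 33.48 Ω, ∠Z = −∠Y = -76.55°

-76.55°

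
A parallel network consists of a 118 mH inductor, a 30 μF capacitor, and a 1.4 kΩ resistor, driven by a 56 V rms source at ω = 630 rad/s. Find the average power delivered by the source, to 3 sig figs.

2.24 W

X_L = ωL = 74.3 Ω
X_C = 1/(ωC) = 52.9 Ω
Parallel: admittances add. Y = 1/R + 1/(jωL) + jωC
Y = (0.000714 + j0.00545) S
|Y| = 0.00549 S → |Z| = 1/|Y| = 182 Ω, ∠Z = −∠Y = -82.5°
I = V/|Z| = 308 mA
P = VI cos φ = 56 × 0.308 × cos(-82.5°) = 2.24 W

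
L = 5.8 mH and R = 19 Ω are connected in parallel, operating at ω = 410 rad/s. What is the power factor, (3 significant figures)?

0.124

X_L = ωL = 2.38 Ω
Parallel: admittances add. Y = 1/R + 1/(jωL)
Y = (0.0526 − j0.421) S
|Y| = 0.424 S → |Z| = 1/|Y| = 2.36 Ω, ∠Z = −∠Y = 82.9°
cos φ = cos(82.9°) = 0.124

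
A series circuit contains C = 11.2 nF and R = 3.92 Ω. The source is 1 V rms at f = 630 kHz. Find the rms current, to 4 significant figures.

ω = 2πf = 3.958e+06 rad/s
X_C = 1/(ωC) = 22.56 Ω
Z = 3.920 − j22.56 Ω
|Z| = √(3.920² + 22.56²) = 22.89 Ω
I = V/|Z| = 1/22.89 = 43.68 mA

43.68 mA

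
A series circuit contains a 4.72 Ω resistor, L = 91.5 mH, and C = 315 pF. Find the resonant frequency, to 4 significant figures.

ω₀ = 1/√(LC) = 1/√(0.0915 × 3.15e-10) = 186300 rad/s
f₀ = ω₀/(2π) = 29.65 kHz

29.65 kHz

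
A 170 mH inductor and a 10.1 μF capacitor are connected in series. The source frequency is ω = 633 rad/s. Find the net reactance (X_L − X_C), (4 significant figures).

-48.80 Ω

X_L = ωL = 107.6 Ω
X_C = 1/(ωC) = 156.4 Ω
X = 107.6 − 156.4 = -48.80 Ω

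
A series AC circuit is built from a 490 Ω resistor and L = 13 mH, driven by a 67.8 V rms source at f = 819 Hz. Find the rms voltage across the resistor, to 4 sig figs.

ω = 2πf = 5146 rad/s
X_L = ωL = 66.90 Ω
Z = 490.0 + j66.90 Ω
|Z| = √(490.0² + 66.90²) = 494.5 Ω
I = V/|Z| = 137.1 mA
V_R = I·|Z_R| = 0.1371 × 490.0 = 67.18 V

67.18 V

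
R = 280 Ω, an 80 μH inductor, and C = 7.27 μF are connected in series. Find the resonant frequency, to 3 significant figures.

ω₀ = 1/√(LC) = 1/√(8e-05 × 7.27e-06) = 41470 rad/s
f₀ = ω₀/(2π) = 6.60 kHz

6.60 kHz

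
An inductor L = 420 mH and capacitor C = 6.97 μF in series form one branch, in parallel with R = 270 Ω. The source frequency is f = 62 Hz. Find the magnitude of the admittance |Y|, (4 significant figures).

6.131 mS

ω = 2πf = 389.6 rad/s
X_L = ωL = 163.6 Ω
X_C = 1/(ωC) = 368.3 Ω
Branch 1: Z₁ = R = 270.0 Ω
Branch 2 (series LC): Z₂ = j(X_L − X_C) = −j204.7 Ω
Parallel: Z = Z₁Z₂/(Z₁+Z₂), |Z| = 163.1 Ω, ∠Z = -52.84°
|Y| = 1/|Z| = 6.131 mS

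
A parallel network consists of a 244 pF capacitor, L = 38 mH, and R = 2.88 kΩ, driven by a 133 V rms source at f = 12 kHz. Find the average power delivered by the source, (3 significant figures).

6.14 W

ω = 2πf = 75400 rad/s
X_L = ωL = 2870 Ω
X_C = 1/(ωC) = 54400 Ω
Parallel: admittances add. Y = 1/R + 1/(jωL) + jωC
Y = (0.000347 − j0.000331) S
|Y| = 0.000479 S → |Z| = 1/|Y| = 2090 Ω, ∠Z = −∠Y = 43.6°
I = V/|Z| = 63.8 mA
P = VI cos φ = 133 × 0.0638 × cos(43.6°) = 6.14 W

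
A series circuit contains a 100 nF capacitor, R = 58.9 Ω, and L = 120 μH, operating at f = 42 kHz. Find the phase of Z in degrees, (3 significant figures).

ω = 2πf = 263900 rad/s
X_L = ωL = 31.7 Ω
X_C = 1/(ωC) = 37.9 Ω
Net reactance X = X_L − X_C = -6.23 Ω
Z = 58.9 − j6.23 Ω
|Z| = √(58.9² + 6.23²) = 59.2 Ω
∠Z = arctan(-6.23/58.9) = -6.03°

-6.03°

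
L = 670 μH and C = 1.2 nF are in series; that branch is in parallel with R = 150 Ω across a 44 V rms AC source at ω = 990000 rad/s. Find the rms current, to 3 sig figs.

X_L = ωL = 663 Ω
X_C = 1/(ωC) = 842 Ω
Branch 1: Z₁ = R = 150 Ω
Branch 2 (series LC): Z₂ = j(X_L − X_C) = −j178 Ω
Parallel: Z = Z₁Z₂/(Z₁+Z₂), |Z| = 115 Ω, ∠Z = -40.0°
I = V/|Z| = 44/115 = 383 mA

383 mA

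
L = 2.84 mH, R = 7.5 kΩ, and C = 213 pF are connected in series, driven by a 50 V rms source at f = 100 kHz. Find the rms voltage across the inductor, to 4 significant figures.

ω = 2πf = 628300 rad/s
X_L = ωL = 1784 Ω
X_C = 1/(ωC) = 7472 Ω
Net reactance X = X_L − X_C = -5688 Ω
Z = 7500 − j5688 Ω
|Z| = √(7500² + 5688²) = 9413 Ω
I = V/|Z| = 5.312 mA
V_L = I·|Z_L| = 0.005312 × 1784 = 9.479 V

9.479 V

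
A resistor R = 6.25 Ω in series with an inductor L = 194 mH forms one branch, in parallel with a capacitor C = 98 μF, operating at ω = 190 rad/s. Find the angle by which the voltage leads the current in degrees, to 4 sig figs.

60.02°

X_L = ωL = 36.86 Ω
X_C = 1/(ωC) = 53.71 Ω
Branch 1 (R+jX_L): Z₁ = 6.250 + j36.86 Ω, |Z₁| = 37.39 Ω
Branch 2 (−jX_C): Z₂ = −j53.71 Ω
Parallel: Z = Z₁Z₂/(Z₁+Z₂), |Z| = 111.7 Ω, ∠Z = 60.02°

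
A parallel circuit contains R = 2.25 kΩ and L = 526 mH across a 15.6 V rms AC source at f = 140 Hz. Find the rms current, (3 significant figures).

ω = 2πf = 879.6 rad/s
X_L = ωL = 463 Ω
Parallel: admittances add. Y = 1/R + 1/(jωL)
Y = (0.000444 − j0.00216) S
|Y| = 0.00221 S → |Z| = 1/|Y| = 453 Ω, ∠Z = −∠Y = 78.4°
I = V/|Z| = 15.6/453 = 34.4 mA

34.4 mA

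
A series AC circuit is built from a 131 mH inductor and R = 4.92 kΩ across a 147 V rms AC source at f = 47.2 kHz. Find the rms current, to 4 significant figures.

3.754 mA

ω = 2πf = 296600 rad/s
X_L = ωL = 38850 Ω
Z = 4920 + j38850 Ω
|Z| = √(4920² + 38850²) = 39160 Ω
I = V/|Z| = 147/39160 = 3.754 mA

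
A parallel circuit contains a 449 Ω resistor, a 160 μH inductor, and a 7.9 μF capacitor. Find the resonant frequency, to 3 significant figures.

4.48 kHz

ω₀ = 1/√(LC) = 1/√(0.00016 × 7.9e-06) = 28130 rad/s
f₀ = ω₀/(2π) = 4.48 kHz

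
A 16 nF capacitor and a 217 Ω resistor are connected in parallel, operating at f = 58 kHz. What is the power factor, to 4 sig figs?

0.6201

ω = 2πf = 364400 rad/s
X_C = 1/(ωC) = 171.5 Ω
Parallel: admittances add. Y = 1/R + jωC
Y = (0.004608 + j0.005831) S
|Y| = 0.007432 S → |Z| = 1/|Y| = 134.6 Ω, ∠Z = −∠Y = -51.68°
cos φ = cos(-51.68°) = 0.6201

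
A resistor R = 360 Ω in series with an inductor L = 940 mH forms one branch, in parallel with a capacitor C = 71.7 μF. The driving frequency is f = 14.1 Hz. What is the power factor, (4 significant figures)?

0.4173

ω = 2πf = 88.59 rad/s
X_L = ωL = 83.28 Ω
X_C = 1/(ωC) = 157.4 Ω
Branch 1 (R+jX_L): Z₁ = 360.0 + j83.28 Ω, |Z₁| = 369.5 Ω
Branch 2 (−jX_C): Z₂ = −j157.4 Ω
Parallel: Z = Z₁Z₂/(Z₁+Z₂), |Z| = 158.3 Ω, ∠Z = -65.34°
cos φ = cos(-65.34°) = 0.4173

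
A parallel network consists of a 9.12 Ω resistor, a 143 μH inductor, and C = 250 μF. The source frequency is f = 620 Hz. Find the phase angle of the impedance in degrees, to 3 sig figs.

82.4°

ω = 2πf = 3896 rad/s
X_L = ωL = 0.557 Ω
X_C = 1/(ωC) = 1.03 Ω
Parallel: admittances add. Y = 1/R + 1/(jωL) + jωC
Y = (0.110 − j0.821) S
|Y| = 0.829 S → |Z| = 1/|Y| = 1.21 Ω, ∠Z = −∠Y = 82.4°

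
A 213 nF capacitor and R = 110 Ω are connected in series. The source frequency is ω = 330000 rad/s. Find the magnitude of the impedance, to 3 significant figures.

111 Ω

X_C = 1/(ωC) = 14.2 Ω
Z = 110 − j14.2 Ω
|Z| = √(110² + 14.2²) = 111 Ω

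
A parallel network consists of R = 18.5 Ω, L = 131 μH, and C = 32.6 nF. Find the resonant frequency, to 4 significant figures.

77.02 kHz

ω₀ = 1/√(LC) = 1/√(0.000131 × 3.26e-08) = 483900 rad/s
f₀ = ω₀/(2π) = 77.02 kHz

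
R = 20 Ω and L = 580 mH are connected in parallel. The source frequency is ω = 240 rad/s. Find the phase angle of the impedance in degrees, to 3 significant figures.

X_L = ωL = 139 Ω
Parallel: admittances add. Y = 1/R + 1/(jωL)
Y = (0.0500 − j0.00718) S
|Y| = 0.0505 S → |Z| = 1/|Y| = 19.8 Ω, ∠Z = −∠Y = 8.18°

8.18°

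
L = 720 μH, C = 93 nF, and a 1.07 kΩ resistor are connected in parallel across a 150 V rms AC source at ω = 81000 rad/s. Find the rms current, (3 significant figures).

1.45 A

X_L = ωL = 58.3 Ω
X_C = 1/(ωC) = 133 Ω
Parallel: admittances add. Y = 1/R + 1/(jωL) + jωC
Y = (0.000935 − j0.00961) S
|Y| = 0.00966 S → |Z| = 1/|Y| = 104 Ω, ∠Z = −∠Y = 84.4°
I = V/|Z| = 150/104 = 1.45 A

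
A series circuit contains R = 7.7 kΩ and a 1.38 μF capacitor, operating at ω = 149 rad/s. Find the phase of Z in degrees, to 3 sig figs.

-32.3°

X_C = 1/(ωC) = 4860 Ω
Z = 7700 − j4860 Ω
|Z| = √(7700² + 4860²) = 9110 Ω
∠Z = arctan(-4860/7700) = -32.3°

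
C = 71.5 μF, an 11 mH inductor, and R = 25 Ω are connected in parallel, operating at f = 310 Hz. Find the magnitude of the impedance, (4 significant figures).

ω = 2πf = 1948 rad/s
X_L = ωL = 21.43 Ω
X_C = 1/(ωC) = 7.180 Ω
Parallel: admittances add. Y = 1/R + 1/(jωL) + jωC
Y = (0.04000 + j0.09259) S
|Y| = 0.1009 S → |Z| = 1/|Y| = 9.914 Ω, ∠Z = −∠Y = -66.64°

9.914 Ω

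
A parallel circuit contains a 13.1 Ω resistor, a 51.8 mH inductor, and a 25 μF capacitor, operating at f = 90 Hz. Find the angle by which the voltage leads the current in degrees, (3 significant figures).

ω = 2πf = 565.5 rad/s
X_L = ωL = 29.3 Ω
X_C = 1/(ωC) = 70.7 Ω
Parallel: admittances add. Y = 1/R + 1/(jωL) + jωC
Y = (0.0763 − j0.0200) S
|Y| = 0.0789 S → |Z| = 1/|Y| = 12.7 Ω, ∠Z = −∠Y = 14.7°

14.7°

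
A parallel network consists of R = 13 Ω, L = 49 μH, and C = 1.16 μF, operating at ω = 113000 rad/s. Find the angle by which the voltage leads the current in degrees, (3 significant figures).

X_L = ωL = 5.54 Ω
X_C = 1/(ωC) = 7.63 Ω
Parallel: admittances add. Y = 1/R + 1/(jωL) + jωC
Y = (0.0769 − j0.0495) S
|Y| = 0.0915 S → |Z| = 1/|Y| = 10.9 Ω, ∠Z = −∠Y = 32.8°

32.8°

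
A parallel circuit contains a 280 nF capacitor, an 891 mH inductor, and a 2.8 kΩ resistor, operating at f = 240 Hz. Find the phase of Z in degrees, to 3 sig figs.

42.0°

ω = 2πf = 1508 rad/s
X_L = ωL = 1340 Ω
X_C = 1/(ωC) = 2370 Ω
Parallel: admittances add. Y = 1/R + 1/(jωL) + jωC
Y = (0.000357 − j0.000322) S
|Y| = 0.000481 S → |Z| = 1/|Y| = 2080 Ω, ∠Z = −∠Y = 42.0°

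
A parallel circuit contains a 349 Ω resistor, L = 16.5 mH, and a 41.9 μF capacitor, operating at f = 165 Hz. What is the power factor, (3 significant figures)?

0.187

ω = 2πf = 1037 rad/s
X_L = ωL = 17.1 Ω
X_C = 1/(ωC) = 23.0 Ω
Parallel: admittances add. Y = 1/R + 1/(jωL) + jωC
Y = (0.00287 − j0.0150) S
|Y| = 0.0153 S → |Z| = 1/|Y| = 65.4 Ω, ∠Z = −∠Y = 79.2°
cos φ = cos(79.2°) = 0.187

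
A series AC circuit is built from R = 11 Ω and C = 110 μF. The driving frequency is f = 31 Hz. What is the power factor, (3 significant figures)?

0.229

ω = 2πf = 194.8 rad/s
X_C = 1/(ωC) = 46.7 Ω
Z = 11.0 − j46.7 Ω
|Z| = √(11.0² + 46.7²) = 48.0 Ω
∠Z = arctan(-46.7/11.0) = -76.7°
cos φ = cos(-76.7°) = 0.229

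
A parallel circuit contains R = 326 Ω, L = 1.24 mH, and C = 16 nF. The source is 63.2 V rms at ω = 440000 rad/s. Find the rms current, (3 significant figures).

X_L = ωL = 546 Ω
X_C = 1/(ωC) = 142 Ω
Parallel: admittances add. Y = 1/R + 1/(jωL) + jωC
Y = (0.00307 + j0.00521) S
|Y| = 0.00604 S → |Z| = 1/|Y| = 165 Ω, ∠Z = −∠Y = -59.5°
I = V/|Z| = 63.2/165 = 382 mA

382 mA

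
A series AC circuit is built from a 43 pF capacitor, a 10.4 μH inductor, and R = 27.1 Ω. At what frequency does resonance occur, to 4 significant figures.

7.526 MHz

ω₀ = 1/√(LC) = 1/√(1.04e-05 × 4.3e-11) = 4.729e+07 rad/s
f₀ = ω₀/(2π) = 7.526 MHz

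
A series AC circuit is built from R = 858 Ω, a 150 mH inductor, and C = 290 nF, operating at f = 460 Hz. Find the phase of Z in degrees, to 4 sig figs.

-41.52°

ω = 2πf = 2890 rad/s
X_L = ωL = 433.5 Ω
X_C = 1/(ωC) = 1193 Ω
Net reactance X = X_L − X_C = -759.5 Ω
Z = 858.0 − j759.5 Ω
|Z| = √(858.0² + 759.5²) = 1146 Ω
∠Z = arctan(-759.5/858.0) = -41.52°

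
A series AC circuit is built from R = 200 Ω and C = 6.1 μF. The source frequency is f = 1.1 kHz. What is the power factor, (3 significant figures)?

0.993

ω = 2πf = 6912 rad/s
X_C = 1/(ωC) = 23.7 Ω
Z = 200 − j23.7 Ω
|Z| = √(200² + 23.7²) = 201 Ω
∠Z = arctan(-23.7/200) = -6.76°
cos φ = cos(-6.76°) = 0.993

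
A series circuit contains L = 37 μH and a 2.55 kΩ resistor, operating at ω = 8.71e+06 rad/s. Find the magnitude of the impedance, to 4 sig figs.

2570 Ω

X_L = ωL = 322.3 Ω
Z = 2550 + j322.3 Ω
|Z| = √(2550² + 322.3²) = 2570 Ω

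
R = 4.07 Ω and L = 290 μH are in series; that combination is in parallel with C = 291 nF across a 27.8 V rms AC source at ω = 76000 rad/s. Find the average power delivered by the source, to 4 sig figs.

6.262 W

X_L = ωL = 22.04 Ω
X_C = 1/(ωC) = 45.22 Ω
Branch 1 (R+jX_L): Z₁ = 4.070 + j22.04 Ω, |Z₁| = 22.41 Ω
Branch 2 (−jX_C): Z₂ = −j45.22 Ω
Parallel: Z = Z₁Z₂/(Z₁+Z₂), |Z| = 43.07 Ω, ∠Z = 69.58°
I = V/|Z| = 645.5 mA
P = VI cos φ = 27.8 × 0.6455 × cos(69.58°) = 6.262 W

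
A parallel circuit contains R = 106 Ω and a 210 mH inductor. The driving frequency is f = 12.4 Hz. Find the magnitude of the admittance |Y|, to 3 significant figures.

61.8 mS

ω = 2πf = 77.91 rad/s
X_L = ωL = 16.4 Ω
Parallel: admittances add. Y = 1/R + 1/(jωL)
Y = (0.00943 − j0.0611) S
|Y| = 0.0618 S → |Z| = 1/|Y| = 16.2 Ω, ∠Z = −∠Y = 81.2°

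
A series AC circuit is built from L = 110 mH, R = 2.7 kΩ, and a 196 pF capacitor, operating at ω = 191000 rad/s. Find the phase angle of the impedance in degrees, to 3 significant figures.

X_L = ωL = 21000 Ω
X_C = 1/(ωC) = 26700 Ω
Net reactance X = X_L − X_C = -5700 Ω
Z = 2700 − j5700 Ω
|Z| = √(2700² + 5700²) = 6310 Ω
∠Z = arctan(-5700/2700) = -64.7°

-64.7°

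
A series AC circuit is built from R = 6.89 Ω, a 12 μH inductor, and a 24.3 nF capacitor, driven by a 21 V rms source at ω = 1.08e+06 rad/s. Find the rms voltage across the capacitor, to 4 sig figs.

30.69 V

X_L = ωL = 12.96 Ω
X_C = 1/(ωC) = 38.10 Ω
Net reactance X = X_L − X_C = -25.14 Ω
Z = 6.890 − j25.14 Ω
|Z| = √(6.890² + 25.14²) = 26.07 Ω
I = V/|Z| = 805.5 mA
V_C = I·|Z_C| = 0.8055 × 38.10 = 30.69 V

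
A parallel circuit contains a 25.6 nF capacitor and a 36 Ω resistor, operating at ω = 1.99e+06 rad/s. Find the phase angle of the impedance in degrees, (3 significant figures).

-61.4°

X_C = 1/(ωC) = 19.6 Ω
Parallel: admittances add. Y = 1/R + jωC
Y = (0.0278 + j0.0509) S
|Y| = 0.0580 S → |Z| = 1/|Y| = 17.2 Ω, ∠Z = −∠Y = -61.4°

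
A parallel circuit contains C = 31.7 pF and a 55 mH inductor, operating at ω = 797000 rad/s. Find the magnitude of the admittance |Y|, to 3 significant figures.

X_L = ωL = 43800 Ω
X_C = 1/(ωC) = 39600 Ω
Parallel: admittances add. Y = 1/(jωL) + jωC
Y = (0 + j2.45e-06) S
|Y| = 2.45e-06 S → |Z| = 1/|Y| = 408000 Ω, ∠Z = −∠Y = -90.0°

2.45 μS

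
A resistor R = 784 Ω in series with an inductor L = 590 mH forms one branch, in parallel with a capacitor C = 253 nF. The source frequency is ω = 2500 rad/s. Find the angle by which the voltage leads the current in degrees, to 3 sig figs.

X_L = ωL = 1480 Ω
X_C = 1/(ωC) = 1580 Ω
Branch 1 (R+jX_L): Z₁ = 784 + j1480 Ω, |Z₁| = 1670 Ω
Branch 2 (−jX_C): Z₂ = −j1580 Ω
Parallel: Z = Z₁Z₂/(Z₁+Z₂), |Z| = 3340 Ω, ∠Z = -20.3°

-20.3°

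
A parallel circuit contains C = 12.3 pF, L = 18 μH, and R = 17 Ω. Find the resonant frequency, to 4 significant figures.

ω₀ = 1/√(LC) = 1/√(1.8e-05 × 1.23e-11) = 6.721e+07 rad/s
f₀ = ω₀/(2π) = 10.70 MHz

10.70 MHz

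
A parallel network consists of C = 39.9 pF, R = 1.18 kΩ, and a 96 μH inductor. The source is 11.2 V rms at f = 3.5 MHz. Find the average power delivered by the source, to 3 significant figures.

ω = 2πf = 2.199e+07 rad/s
X_L = ωL = 2110 Ω
X_C = 1/(ωC) = 1140 Ω
Parallel: admittances add. Y = 1/R + 1/(jωL) + jωC
Y = (0.000847 + j0.000404) S
|Y| = 0.000939 S → |Z| = 1/|Y| = 1070 Ω, ∠Z = −∠Y = -25.5°
I = V/|Z| = 10.5 mA
P = VI cos φ = 11.2 × 0.0105 × cos(-25.5°) = 106 mW

106 mW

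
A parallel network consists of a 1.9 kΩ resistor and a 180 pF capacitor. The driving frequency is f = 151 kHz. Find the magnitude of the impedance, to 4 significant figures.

1807 Ω

ω = 2πf = 948800 rad/s
X_C = 1/(ωC) = 5856 Ω
Parallel: admittances add. Y = 1/R + jωC
Y = (0.0005263 + j0.0001708) S
|Y| = 0.0005533 S → |Z| = 1/|Y| = 1807 Ω, ∠Z = −∠Y = -17.98°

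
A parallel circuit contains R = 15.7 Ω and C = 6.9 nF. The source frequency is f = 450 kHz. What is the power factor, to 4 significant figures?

0.9562

ω = 2πf = 2.827e+06 rad/s
X_C = 1/(ωC) = 51.26 Ω
Parallel: admittances add. Y = 1/R + jωC
Y = (0.06369 + j0.01951) S
|Y| = 0.06662 S → |Z| = 1/|Y| = 15.01 Ω, ∠Z = −∠Y = -17.03°
cos φ = cos(-17.03°) = 0.9562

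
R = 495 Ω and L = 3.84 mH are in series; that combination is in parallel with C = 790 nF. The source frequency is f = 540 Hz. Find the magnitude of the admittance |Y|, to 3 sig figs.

3.31 mS

ω = 2πf = 3393 rad/s
X_L = ωL = 13.0 Ω
X_C = 1/(ωC) = 373 Ω
Branch 1 (R+jX_L): Z₁ = 495 + j13.0 Ω, |Z₁| = 495 Ω
Branch 2 (−jX_C): Z₂ = −j373 Ω
Parallel: Z = Z₁Z₂/(Z₁+Z₂), |Z| = 302 Ω, ∠Z = -52.5°
|Y| = 1/|Z| = 3.31 mS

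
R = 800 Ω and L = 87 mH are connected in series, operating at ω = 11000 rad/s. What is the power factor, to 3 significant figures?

X_L = ωL = 957 Ω
Z = 800 + j957 Ω
|Z| = √(800² + 957²) = 1250 Ω
∠Z = arctan(957/800) = 50.1°
cos φ = cos(50.1°) = 0.641

0.641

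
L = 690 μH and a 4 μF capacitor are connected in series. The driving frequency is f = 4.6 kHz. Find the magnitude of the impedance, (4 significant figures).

ω = 2πf = 28900 rad/s
X_L = ωL = 19.94 Ω
X_C = 1/(ωC) = 8.650 Ω
Net reactance X = X_L − X_C = 11.29 Ω
Z = j11.29 Ω
|Z| = √(0² + 11.29²) = 11.29 Ω

11.29 Ω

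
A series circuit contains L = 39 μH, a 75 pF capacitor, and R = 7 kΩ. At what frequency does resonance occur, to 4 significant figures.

ω₀ = 1/√(LC) = 1/√(3.9e-05 × 7.5e-11) = 1.849e+07 rad/s
f₀ = ω₀/(2π) = 2.943 MHz

2.943 MHz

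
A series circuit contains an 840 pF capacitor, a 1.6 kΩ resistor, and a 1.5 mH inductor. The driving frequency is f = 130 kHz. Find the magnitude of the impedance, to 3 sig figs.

ω = 2πf = 816800 rad/s
X_L = ωL = 1230 Ω
X_C = 1/(ωC) = 1460 Ω
Net reactance X = X_L − X_C = -232 Ω
Z = 1600 − j232 Ω
|Z| = √(1600² + 232²) = 1620 Ω

1620 Ω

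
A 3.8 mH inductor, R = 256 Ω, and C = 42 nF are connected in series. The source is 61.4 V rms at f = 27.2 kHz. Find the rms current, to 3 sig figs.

ω = 2πf = 170900 rad/s
X_L = ωL = 649 Ω
X_C = 1/(ωC) = 139 Ω
Net reactance X = X_L − X_C = 510 Ω
Z = 256 + j510 Ω
|Z| = √(256² + 510²) = 571 Ω
I = V/|Z| = 61.4/571 = 108 mA

108 mA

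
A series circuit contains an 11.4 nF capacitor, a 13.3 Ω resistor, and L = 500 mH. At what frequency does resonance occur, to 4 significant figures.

2.108 kHz

ω₀ = 1/√(LC) = 1/√(0.5 × 1.14e-08) = 13250 rad/s
f₀ = ω₀/(2π) = 2.108 kHz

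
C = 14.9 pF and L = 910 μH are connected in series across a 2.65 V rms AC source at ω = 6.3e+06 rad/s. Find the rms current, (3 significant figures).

539 μA

X_L = ωL = 5730 Ω
X_C = 1/(ωC) = 10700 Ω
Net reactance X = X_L − X_C = -4920 Ω
Z = − j4920 Ω
|Z| = √(0² + 4920²) = 4920 Ω
I = V/|Z| = 2.65/4920 = 539 μA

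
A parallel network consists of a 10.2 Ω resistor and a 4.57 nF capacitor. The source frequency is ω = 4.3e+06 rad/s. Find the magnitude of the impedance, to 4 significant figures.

X_C = 1/(ωC) = 50.89 Ω
Parallel: admittances add. Y = 1/R + jωC
Y = (0.09804 + j0.01965) S
|Y| = 0.09999 S → |Z| = 1/|Y| = 10.00 Ω, ∠Z = −∠Y = -11.33°

10.00 Ω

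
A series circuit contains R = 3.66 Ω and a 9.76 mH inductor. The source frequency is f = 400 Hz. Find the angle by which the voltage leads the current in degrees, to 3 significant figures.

81.5°

ω = 2πf = 2513 rad/s
X_L = ωL = 24.5 Ω
Z = 3.66 + j24.5 Ω
|Z| = √(3.66² + 24.5²) = 24.8 Ω
∠Z = arctan(24.5/3.66) = 81.5°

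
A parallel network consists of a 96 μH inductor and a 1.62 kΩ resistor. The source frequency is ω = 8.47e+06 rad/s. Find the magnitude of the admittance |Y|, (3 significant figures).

X_L = ωL = 813 Ω
Parallel: admittances add. Y = 1/R + 1/(jωL)
Y = (0.000617 − j0.00123) S
|Y| = 0.00138 S → |Z| = 1/|Y| = 727 Ω, ∠Z = −∠Y = 63.3°

1.38 mS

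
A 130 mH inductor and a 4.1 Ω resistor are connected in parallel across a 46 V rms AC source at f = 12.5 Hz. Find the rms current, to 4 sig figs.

ω = 2πf = 78.54 rad/s
X_L = ωL = 10.21 Ω
Parallel: admittances add. Y = 1/R + 1/(jωL)
Y = (0.2439 − j0.09794) S
|Y| = 0.2628 S → |Z| = 1/|Y| = 3.805 Ω, ∠Z = −∠Y = 21.88°
I = V/|Z| = 46/3.805 = 12.09 A

12.09 A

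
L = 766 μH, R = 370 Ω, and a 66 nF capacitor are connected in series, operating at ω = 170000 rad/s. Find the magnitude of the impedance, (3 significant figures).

372 Ω

X_L = ωL = 130 Ω
X_C = 1/(ωC) = 89.1 Ω
Net reactance X = X_L − X_C = 41.1 Ω
Z = 370 + j41.1 Ω
|Z| = √(370² + 41.1²) = 372 Ω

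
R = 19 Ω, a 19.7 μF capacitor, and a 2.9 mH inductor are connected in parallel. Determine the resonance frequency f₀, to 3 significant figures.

666 Hz

ω₀ = 1/√(LC) = 1/√(0.0029 × 1.97e-05) = 4184 rad/s
f₀ = ω₀/(2π) = 666 Hz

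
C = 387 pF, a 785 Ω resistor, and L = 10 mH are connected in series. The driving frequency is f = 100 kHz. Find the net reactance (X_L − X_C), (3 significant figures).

2170 Ω

ω = 2πf = 628300 rad/s
X_L = ωL = 6280 Ω
X_C = 1/(ωC) = 4110 Ω
X = 6280 − 4110 = 2170 Ω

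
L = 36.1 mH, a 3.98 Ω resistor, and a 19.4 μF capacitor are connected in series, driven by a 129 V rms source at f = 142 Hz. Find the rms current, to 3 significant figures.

4.99 A

ω = 2πf = 892.2 rad/s
X_L = ωL = 32.2 Ω
X_C = 1/(ωC) = 57.8 Ω
Net reactance X = X_L − X_C = -25.6 Ω
Z = 3.98 − j25.6 Ω
|Z| = √(3.98² + 25.6²) = 25.9 Ω
I = V/|Z| = 129/25.9 = 4.99 A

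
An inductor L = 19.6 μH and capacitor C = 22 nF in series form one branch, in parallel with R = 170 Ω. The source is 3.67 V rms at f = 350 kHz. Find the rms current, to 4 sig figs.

165.0 mA

ω = 2πf = 2.199e+06 rad/s
X_L = ωL = 43.10 Ω
X_C = 1/(ωC) = 20.67 Ω
Branch 1: Z₁ = R = 170.0 Ω
Branch 2 (series LC): Z₂ = j(X_L − X_C) = j22.43 Ω
Parallel: Z = Z₁Z₂/(Z₁+Z₂), |Z| = 22.24 Ω, ∠Z = 82.48°
I = V/|Z| = 3.67/22.24 = 165.0 mA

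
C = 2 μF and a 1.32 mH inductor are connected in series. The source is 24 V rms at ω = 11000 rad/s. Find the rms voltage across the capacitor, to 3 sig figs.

35.3 V

X_L = ωL = 14.5 Ω
X_C = 1/(ωC) = 45.5 Ω
Net reactance X = X_L − X_C = -30.9 Ω
Z = − j30.9 Ω
|Z| = √(0² + 30.9²) = 30.9 Ω
I = V/|Z| = 776 mA
V_C = I·|Z_C| = 0.776 × 45.5 = 35.3 V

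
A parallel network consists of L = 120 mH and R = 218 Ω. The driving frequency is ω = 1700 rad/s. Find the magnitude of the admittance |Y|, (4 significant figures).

6.714 mS

X_L = ωL = 204.0 Ω
Parallel: admittances add. Y = 1/R + 1/(jωL)
Y = (0.004587 − j0.004902) S
|Y| = 0.006714 S → |Z| = 1/|Y| = 149.0 Ω, ∠Z = −∠Y = 46.90°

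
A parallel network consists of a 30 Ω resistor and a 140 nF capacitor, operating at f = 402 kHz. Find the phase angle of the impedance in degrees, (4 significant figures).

ω = 2πf = 2.526e+06 rad/s
X_C = 1/(ωC) = 2.828 Ω
Parallel: admittances add. Y = 1/R + jωC
Y = (0.03333 + j0.3536) S
|Y| = 0.3552 S → |Z| = 1/|Y| = 2.815 Ω, ∠Z = −∠Y = -84.61°

-84.61°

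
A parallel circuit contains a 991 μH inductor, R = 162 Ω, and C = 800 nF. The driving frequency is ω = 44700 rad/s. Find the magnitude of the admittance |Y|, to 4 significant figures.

X_L = ωL = 44.30 Ω
X_C = 1/(ωC) = 27.96 Ω
Parallel: admittances add. Y = 1/R + 1/(jωL) + jωC
Y = (0.006173 + j0.01319) S
|Y| = 0.01456 S → |Z| = 1/|Y| = 68.69 Ω, ∠Z = −∠Y = -64.91°

14.56 mS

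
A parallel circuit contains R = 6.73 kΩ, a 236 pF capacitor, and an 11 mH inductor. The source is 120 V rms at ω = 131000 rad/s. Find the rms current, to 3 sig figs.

81.5 mA

X_L = ωL = 1440 Ω
X_C = 1/(ωC) = 32300 Ω
Parallel: admittances add. Y = 1/R + 1/(jωL) + jωC
Y = (0.000149 − j0.000663) S
|Y| = 0.000679 S → |Z| = 1/|Y| = 1470 Ω, ∠Z = −∠Y = 77.4°
I = V/|Z| = 120/1470 = 81.5 mA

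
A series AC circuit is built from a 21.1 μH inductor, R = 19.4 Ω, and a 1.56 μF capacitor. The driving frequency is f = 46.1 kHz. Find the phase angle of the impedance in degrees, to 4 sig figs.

ω = 2πf = 289700 rad/s
X_L = ωL = 6.112 Ω
X_C = 1/(ωC) = 2.213 Ω
Net reactance X = X_L − X_C = 3.899 Ω
Z = 19.40 + j3.899 Ω
|Z| = √(19.40² + 3.899²) = 19.79 Ω
∠Z = arctan(3.899/19.40) = 11.36°

11.36°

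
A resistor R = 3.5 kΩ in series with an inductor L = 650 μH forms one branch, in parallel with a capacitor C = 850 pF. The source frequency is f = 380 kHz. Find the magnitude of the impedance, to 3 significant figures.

ω = 2πf = 2.388e+06 rad/s
X_L = ωL = 1550 Ω
X_C = 1/(ωC) = 493 Ω
Branch 1 (R+jX_L): Z₁ = 3500 + j1550 Ω, |Z₁| = 3830 Ω
Branch 2 (−jX_C): Z₂ = −j493 Ω
Parallel: Z = Z₁Z₂/(Z₁+Z₂), |Z| = 516 Ω, ∠Z = -82.9°

516 Ω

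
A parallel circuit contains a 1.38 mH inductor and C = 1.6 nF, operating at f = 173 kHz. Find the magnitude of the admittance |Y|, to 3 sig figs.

ω = 2πf = 1.087e+06 rad/s
X_L = ωL = 1500 Ω
X_C = 1/(ωC) = 575 Ω
Parallel: admittances add. Y = 1/(jωL) + jωC
Y = (0 + j0.00107) S
|Y| = 0.00107 S → |Z| = 1/|Y| = 932 Ω, ∠Z = −∠Y = -90.0°

1.07 mS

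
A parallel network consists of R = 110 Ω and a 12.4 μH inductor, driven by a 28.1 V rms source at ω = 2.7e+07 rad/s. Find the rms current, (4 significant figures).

X_L = ωL = 334.8 Ω
Parallel: admittances add. Y = 1/R + 1/(jωL)
Y = (0.009091 − j0.002987) S
|Y| = 0.009569 S → |Z| = 1/|Y| = 104.5 Ω, ∠Z = −∠Y = 18.19°
I = V/|Z| = 28.1/104.5 = 268.9 mA

268.9 mA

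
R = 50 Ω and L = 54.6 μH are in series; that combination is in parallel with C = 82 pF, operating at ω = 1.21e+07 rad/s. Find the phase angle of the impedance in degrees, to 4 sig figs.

77.48°

X_L = ωL = 660.7 Ω
X_C = 1/(ωC) = 1008 Ω
Branch 1 (R+jX_L): Z₁ = 50.00 + j660.7 Ω, |Z₁| = 662.5 Ω
Branch 2 (−jX_C): Z₂ = −j1008 Ω
Parallel: Z = Z₁Z₂/(Z₁+Z₂), |Z| = 1904 Ω, ∠Z = 77.48°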